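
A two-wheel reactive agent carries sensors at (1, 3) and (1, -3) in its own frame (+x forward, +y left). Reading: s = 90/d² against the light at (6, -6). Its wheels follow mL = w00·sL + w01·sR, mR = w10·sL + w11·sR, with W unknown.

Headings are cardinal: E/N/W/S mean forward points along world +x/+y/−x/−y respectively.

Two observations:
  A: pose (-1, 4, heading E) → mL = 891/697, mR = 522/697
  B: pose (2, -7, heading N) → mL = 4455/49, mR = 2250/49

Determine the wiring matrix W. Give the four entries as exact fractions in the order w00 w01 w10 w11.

1/2 1 1/2 1/2

obs A: pose=(-1,4,E) → sL=18/41, sR=18/17, mL=891/697, mR=522/697
obs B: pose=(2,-7,N) → sL=90/49, sR=90, mL=4455/49, mR=2250/49
sensor matrix S = [[18/41, 18/17], [90/49, 90]]; det S = 1283040/34153
solve [mL_A; mL_B] = S·[w00; w01] and [mR_A; mR_B] = S·[w10; w11]:
  w00 = 1/2, w01 = 1, w10 = 1/2, w11 = 1/2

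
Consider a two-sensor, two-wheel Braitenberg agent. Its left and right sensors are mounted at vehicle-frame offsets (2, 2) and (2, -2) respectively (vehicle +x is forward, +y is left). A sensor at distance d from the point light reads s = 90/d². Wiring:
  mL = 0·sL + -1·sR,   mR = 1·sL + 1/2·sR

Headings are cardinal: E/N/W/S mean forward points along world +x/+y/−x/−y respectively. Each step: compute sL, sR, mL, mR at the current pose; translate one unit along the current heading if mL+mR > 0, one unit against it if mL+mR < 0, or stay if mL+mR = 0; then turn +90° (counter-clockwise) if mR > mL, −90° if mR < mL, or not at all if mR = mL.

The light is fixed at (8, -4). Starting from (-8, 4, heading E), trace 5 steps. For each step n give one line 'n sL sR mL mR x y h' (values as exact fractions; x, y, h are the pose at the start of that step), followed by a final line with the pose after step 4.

0 45/148 45/116 -45/116 4275/8584 -8 4 E
1 90/389 90/269 -90/269 41715/104641 -7 4 N
2 45/169 9/41 -9/41 5211/13858 -7 5 W
3 18/49 90/373 -90/373 8919/18277 -8 5 S
4 45/148 45/116 -45/116 4275/8584 -8 4 E
final -7 4 N

n=0: pose=(-8,4,E); sL=45/148, sR=45/116; mL=-45/116, mR=4275/8584; mL+mR=945/8584 → advance +1; mR−mL=7605/8584 → turn +1·90°
n=1: pose=(-7,4,N); sL=90/389, sR=90/269; mL=-90/269, mR=41715/104641; mL+mR=6705/104641 → advance +1; mR−mL=76725/104641 → turn +1·90°
n=2: pose=(-7,5,W); sL=45/169, sR=9/41; mL=-9/41, mR=5211/13858; mL+mR=2169/13858 → advance +1; mR−mL=8253/13858 → turn +1·90°
n=3: pose=(-8,5,S); sL=18/49, sR=90/373; mL=-90/373, mR=8919/18277; mL+mR=4509/18277 → advance +1; mR−mL=13329/18277 → turn +1·90°
n=4: pose=(-8,4,E); sL=45/148, sR=45/116; mL=-45/116, mR=4275/8584; mL+mR=945/8584 → advance +1; mR−mL=7605/8584 → turn +1·90°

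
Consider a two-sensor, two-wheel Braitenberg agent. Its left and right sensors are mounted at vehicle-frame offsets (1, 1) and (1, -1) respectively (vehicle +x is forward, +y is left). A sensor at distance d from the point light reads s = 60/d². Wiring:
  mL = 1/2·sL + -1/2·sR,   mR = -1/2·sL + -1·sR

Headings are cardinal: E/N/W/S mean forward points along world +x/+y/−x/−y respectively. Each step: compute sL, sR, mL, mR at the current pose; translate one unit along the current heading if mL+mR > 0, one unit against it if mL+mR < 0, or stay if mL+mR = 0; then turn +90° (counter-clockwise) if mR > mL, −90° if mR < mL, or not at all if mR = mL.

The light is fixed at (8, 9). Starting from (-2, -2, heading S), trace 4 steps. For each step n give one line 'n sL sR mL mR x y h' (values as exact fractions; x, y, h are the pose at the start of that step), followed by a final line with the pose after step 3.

n=0: pose=(-2,-2,S); sL=4/15, sR=12/53; mL=16/795, mR=-286/795; mL+mR=-18/53 → advance -1; mR−mL=-302/795 → turn -1·90°
n=1: pose=(-2,-1,W); sL=30/121, sR=30/101; mL=-300/12221, mR=-5145/12221; mL+mR=-45/101 → advance -1; mR−mL=-4845/12221 → turn -1·90°
n=2: pose=(-1,-1,N); sL=60/181, sR=12/29; mL=-216/5249, mR=-3042/5249; mL+mR=-18/29 → advance -1; mR−mL=-2826/5249 → turn -1·90°
n=3: pose=(-1,-2,E); sL=15/41, sR=15/52; mL=165/4264, mR=-1005/2132; mL+mR=-45/104 → advance -1; mR−mL=-2175/4264 → turn -1·90°

0 4/15 12/53 16/795 -286/795 -2 -2 S
1 30/121 30/101 -300/12221 -5145/12221 -2 -1 W
2 60/181 12/29 -216/5249 -3042/5249 -1 -1 N
3 15/41 15/52 165/4264 -1005/2132 -1 -2 E
final -2 -2 S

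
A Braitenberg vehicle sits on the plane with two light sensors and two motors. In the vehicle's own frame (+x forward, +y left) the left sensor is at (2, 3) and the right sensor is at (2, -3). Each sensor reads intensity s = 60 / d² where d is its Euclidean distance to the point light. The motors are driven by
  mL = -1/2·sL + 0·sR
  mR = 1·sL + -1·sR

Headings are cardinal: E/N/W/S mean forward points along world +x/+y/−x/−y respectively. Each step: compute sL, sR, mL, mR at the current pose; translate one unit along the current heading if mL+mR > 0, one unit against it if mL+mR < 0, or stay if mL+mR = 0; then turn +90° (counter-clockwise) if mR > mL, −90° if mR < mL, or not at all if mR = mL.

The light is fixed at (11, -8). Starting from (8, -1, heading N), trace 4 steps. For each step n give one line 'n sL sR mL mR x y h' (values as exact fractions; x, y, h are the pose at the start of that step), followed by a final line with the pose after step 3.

n=0: pose=(8,-1,N); sL=20/39, sR=20/27; mL=-10/39, mR=-80/351; mL+mR=-170/351 → advance -1; mR−mL=10/351 → turn +1·90°
n=1: pose=(8,-2,W); sL=30/17, sR=30/53; mL=-15/17, mR=1080/901; mL+mR=285/901 → advance +1; mR−mL=1875/901 → turn +1·90°
n=2: pose=(7,-2,S); sL=60/17, sR=12/13; mL=-30/17, mR=576/221; mL+mR=186/221 → advance +1; mR−mL=966/221 → turn +1·90°
n=3: pose=(7,-3,E); sL=15/17, sR=15/2; mL=-15/34, mR=-225/34; mL+mR=-120/17 → advance -1; mR−mL=-105/17 → turn -1·90°

0 20/39 20/27 -10/39 -80/351 8 -1 N
1 30/17 30/53 -15/17 1080/901 8 -2 W
2 60/17 12/13 -30/17 576/221 7 -2 S
3 15/17 15/2 -15/34 -225/34 7 -3 E
final 6 -3 S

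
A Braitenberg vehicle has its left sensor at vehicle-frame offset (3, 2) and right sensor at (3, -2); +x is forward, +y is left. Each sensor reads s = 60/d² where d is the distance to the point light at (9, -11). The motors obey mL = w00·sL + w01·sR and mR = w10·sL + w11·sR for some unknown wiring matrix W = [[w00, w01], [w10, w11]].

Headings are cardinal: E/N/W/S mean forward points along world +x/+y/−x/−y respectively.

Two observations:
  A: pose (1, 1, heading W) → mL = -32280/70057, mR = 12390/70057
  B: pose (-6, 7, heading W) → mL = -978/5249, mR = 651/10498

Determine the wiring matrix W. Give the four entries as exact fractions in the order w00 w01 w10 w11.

-1 -1 1 -1/2

obs A: pose=(1,1,W) → sL=60/221, sR=60/317, mL=-32280/70057, mR=12390/70057
obs B: pose=(-6,7,W) → sL=3/29, sR=15/181, mL=-978/5249, mR=651/10498
sensor matrix S = [[60/221, 60/317], [3/29, 15/181]]; det S = 1073520/367729193
solve [mL_A; mL_B] = S·[w00; w01] and [mR_A; mR_B] = S·[w10; w11]:
  w00 = -1, w01 = -1, w10 = 1, w11 = -1/2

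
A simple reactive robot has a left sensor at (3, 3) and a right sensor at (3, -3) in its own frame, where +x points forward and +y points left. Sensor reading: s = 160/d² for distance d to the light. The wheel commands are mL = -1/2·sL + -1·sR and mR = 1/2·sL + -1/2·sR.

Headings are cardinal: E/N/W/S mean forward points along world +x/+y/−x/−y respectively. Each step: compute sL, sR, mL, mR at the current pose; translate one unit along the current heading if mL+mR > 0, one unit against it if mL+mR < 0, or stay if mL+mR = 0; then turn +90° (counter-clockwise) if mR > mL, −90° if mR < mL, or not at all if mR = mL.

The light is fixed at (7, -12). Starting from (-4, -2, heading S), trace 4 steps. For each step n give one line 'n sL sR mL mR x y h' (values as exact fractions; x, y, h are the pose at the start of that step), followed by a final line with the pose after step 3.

0 160/113 32/49 -7536/5537 2112/5537 -4 -2 S
1 8/13 5/4 -81/52 -33/104 -4 -1 E
2 160/421 160/277 -89520/116617 -11520/116617 -5 -1 N
3 80/137 80/197 -18840/26989 2400/26989 -5 -2 W
final -4 -2 S

n=0: pose=(-4,-2,S); sL=160/113, sR=32/49; mL=-7536/5537, mR=2112/5537; mL+mR=-48/49 → advance -1; mR−mL=9648/5537 → turn +1·90°
n=1: pose=(-4,-1,E); sL=8/13, sR=5/4; mL=-81/52, mR=-33/104; mL+mR=-15/8 → advance -1; mR−mL=129/104 → turn +1·90°
n=2: pose=(-5,-1,N); sL=160/421, sR=160/277; mL=-89520/116617, mR=-11520/116617; mL+mR=-240/277 → advance -1; mR−mL=78000/116617 → turn +1·90°
n=3: pose=(-5,-2,W); sL=80/137, sR=80/197; mL=-18840/26989, mR=2400/26989; mL+mR=-120/197 → advance -1; mR−mL=21240/26989 → turn +1·90°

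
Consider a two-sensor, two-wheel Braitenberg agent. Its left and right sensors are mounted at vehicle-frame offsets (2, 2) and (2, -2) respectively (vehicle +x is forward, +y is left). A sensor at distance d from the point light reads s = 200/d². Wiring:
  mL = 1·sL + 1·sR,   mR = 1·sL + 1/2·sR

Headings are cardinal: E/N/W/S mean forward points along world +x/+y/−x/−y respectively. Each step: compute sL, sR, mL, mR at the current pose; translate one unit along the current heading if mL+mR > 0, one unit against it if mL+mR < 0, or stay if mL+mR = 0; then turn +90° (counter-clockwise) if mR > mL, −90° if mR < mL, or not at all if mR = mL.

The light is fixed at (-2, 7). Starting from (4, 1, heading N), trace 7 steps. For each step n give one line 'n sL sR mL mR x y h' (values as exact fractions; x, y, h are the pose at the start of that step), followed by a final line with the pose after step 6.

0 25/4 5/2 35/4 15/2 4 1 N
1 200/73 200/113 37200/8249 29900/8249 4 2 E
2 20/13 100/37 2040/481 1390/481 5 2 S
3 200/89 200/41 26000/3649 17100/3649 5 1 W
4 25/4 5/2 35/4 15/2 4 1 N
5 200/73 200/113 37200/8249 29900/8249 4 2 E
6 20/13 100/37 2040/481 1390/481 5 2 S
final 5 1 W

n=0: pose=(4,1,N); sL=25/4, sR=5/2; mL=35/4, mR=15/2; mL+mR=65/4 → advance +1; mR−mL=-5/4 → turn -1·90°
n=1: pose=(4,2,E); sL=200/73, sR=200/113; mL=37200/8249, mR=29900/8249; mL+mR=67100/8249 → advance +1; mR−mL=-100/113 → turn -1·90°
n=2: pose=(5,2,S); sL=20/13, sR=100/37; mL=2040/481, mR=1390/481; mL+mR=3430/481 → advance +1; mR−mL=-50/37 → turn -1·90°
n=3: pose=(5,1,W); sL=200/89, sR=200/41; mL=26000/3649, mR=17100/3649; mL+mR=43100/3649 → advance +1; mR−mL=-100/41 → turn -1·90°
n=4: pose=(4,1,N); sL=25/4, sR=5/2; mL=35/4, mR=15/2; mL+mR=65/4 → advance +1; mR−mL=-5/4 → turn -1·90°
n=5: pose=(4,2,E); sL=200/73, sR=200/113; mL=37200/8249, mR=29900/8249; mL+mR=67100/8249 → advance +1; mR−mL=-100/113 → turn -1·90°
n=6: pose=(5,2,S); sL=20/13, sR=100/37; mL=2040/481, mR=1390/481; mL+mR=3430/481 → advance +1; mR−mL=-50/37 → turn -1·90°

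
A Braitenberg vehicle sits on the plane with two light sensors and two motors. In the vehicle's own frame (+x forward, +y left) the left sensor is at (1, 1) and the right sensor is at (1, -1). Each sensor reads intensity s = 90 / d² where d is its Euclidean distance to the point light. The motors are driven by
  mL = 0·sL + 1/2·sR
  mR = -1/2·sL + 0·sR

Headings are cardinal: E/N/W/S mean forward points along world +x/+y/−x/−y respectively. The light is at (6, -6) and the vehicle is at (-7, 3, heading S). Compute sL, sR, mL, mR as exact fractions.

left sensor world pos  = (-6, 2); dL² = 208
right sensor world pos = (-8, 2); dR² = 260
sL = 90/208 = 45/104
sR = 90/260 = 9/26
mL = 0·sL + 1/2·sR = 9/52
mR = -1/2·sL + 0·sR = -45/208

45/104 9/26 9/52 -45/208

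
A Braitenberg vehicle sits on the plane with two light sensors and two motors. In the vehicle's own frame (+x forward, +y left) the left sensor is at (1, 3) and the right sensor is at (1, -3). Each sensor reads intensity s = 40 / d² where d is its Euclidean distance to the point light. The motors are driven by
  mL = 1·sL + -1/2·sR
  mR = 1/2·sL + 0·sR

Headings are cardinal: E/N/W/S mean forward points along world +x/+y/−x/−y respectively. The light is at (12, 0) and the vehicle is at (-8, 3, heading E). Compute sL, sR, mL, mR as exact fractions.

left sensor world pos  = (-7, 6); dL² = 397
right sensor world pos = (-7, 0); dR² = 361
sL = 40/397 = 40/397
sR = 40/361 = 40/361
mL = 1·sL + -1/2·sR = 6500/143317
mR = 1/2·sL + 0·sR = 20/397

40/397 40/361 6500/143317 20/397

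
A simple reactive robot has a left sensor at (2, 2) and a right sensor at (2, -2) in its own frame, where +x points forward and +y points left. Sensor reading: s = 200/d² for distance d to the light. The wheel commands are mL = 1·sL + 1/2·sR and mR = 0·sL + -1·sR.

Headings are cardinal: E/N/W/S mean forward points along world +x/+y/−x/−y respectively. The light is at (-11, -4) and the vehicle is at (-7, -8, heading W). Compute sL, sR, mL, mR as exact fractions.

5 25 35/2 -25

left sensor world pos  = (-9, -10); dL² = 40
right sensor world pos = (-9, -6); dR² = 8
sL = 200/40 = 5
sR = 200/8 = 25
mL = 1·sL + 1/2·sR = 35/2
mR = 0·sL + -1·sR = -25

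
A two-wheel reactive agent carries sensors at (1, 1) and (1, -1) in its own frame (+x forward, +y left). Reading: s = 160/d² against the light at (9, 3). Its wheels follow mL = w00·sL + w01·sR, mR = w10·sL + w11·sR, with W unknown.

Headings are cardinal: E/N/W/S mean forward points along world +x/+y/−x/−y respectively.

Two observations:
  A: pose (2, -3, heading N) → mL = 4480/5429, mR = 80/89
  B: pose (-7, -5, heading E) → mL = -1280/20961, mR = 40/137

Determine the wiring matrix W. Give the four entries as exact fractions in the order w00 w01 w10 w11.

-1 1 1/2 0

obs A: pose=(2,-3,N) → sL=160/89, sR=160/61, mL=4480/5429, mR=80/89
obs B: pose=(-7,-5,E) → sL=80/137, sR=80/153, mL=-1280/20961, mR=40/137
sensor matrix S = [[160/89, 160/61], [80/137, 80/153]]; det S = -67328000/113797269
solve [mL_A; mL_B] = S·[w00; w01] and [mR_A; mR_B] = S·[w10; w11]:
  w00 = -1, w01 = 1, w10 = 1/2, w11 = 0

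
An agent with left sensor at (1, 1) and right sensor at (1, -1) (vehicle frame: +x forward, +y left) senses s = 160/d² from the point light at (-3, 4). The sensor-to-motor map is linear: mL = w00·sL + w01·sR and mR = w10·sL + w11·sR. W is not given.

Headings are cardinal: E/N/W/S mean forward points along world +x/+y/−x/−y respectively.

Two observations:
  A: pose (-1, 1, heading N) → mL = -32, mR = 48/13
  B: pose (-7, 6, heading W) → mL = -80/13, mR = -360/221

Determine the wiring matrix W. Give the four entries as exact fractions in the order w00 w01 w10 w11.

-1 0 1/2 -1

obs A: pose=(-1,1,N) → sL=32, sR=160/13, mL=-32, mR=48/13
obs B: pose=(-7,6,W) → sL=80/13, sR=80/17, mL=-80/13, mR=-360/221
sensor matrix S = [[32, 160/13], [80/13, 80/17]]; det S = 215040/2873
solve [mL_A; mL_B] = S·[w00; w01] and [mR_A; mR_B] = S·[w10; w11]:
  w00 = -1, w01 = 0, w10 = 1/2, w11 = -1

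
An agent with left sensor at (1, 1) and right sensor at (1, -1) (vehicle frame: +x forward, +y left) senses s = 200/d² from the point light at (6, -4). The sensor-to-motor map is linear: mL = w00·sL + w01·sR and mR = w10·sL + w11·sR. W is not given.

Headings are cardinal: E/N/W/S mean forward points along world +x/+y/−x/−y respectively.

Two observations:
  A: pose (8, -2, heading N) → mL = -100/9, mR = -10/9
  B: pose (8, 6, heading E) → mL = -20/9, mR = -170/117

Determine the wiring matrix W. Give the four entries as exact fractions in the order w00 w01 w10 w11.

0 -1 1/2 -1

obs A: pose=(8,-2,N) → sL=20, sR=100/9, mL=-100/9, mR=-10/9
obs B: pose=(8,6,E) → sL=20/13, sR=20/9, mL=-20/9, mR=-170/117
sensor matrix S = [[20, 100/9], [20/13, 20/9]]; det S = 3200/117
solve [mL_A; mL_B] = S·[w00; w01] and [mR_A; mR_B] = S·[w10; w11]:
  w00 = 0, w01 = -1, w10 = 1/2, w11 = -1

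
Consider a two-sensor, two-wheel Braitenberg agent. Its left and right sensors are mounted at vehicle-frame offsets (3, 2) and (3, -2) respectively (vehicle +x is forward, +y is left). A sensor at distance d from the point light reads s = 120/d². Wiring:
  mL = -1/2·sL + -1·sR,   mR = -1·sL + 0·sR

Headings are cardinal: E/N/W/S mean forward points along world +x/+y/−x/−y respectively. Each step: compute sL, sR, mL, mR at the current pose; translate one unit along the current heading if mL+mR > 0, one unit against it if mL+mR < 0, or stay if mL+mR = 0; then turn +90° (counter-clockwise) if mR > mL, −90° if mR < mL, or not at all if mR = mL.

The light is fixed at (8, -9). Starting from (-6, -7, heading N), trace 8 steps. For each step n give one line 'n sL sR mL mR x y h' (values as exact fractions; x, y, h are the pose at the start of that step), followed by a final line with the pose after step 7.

n=0: pose=(-6,-7,N); sL=120/281, sR=120/169; mL=-43860/47489, mR=-120/281; mL+mR=-64140/47489 → advance -1; mR−mL=23580/47489 → turn +1·90°
n=1: pose=(-6,-8,W); sL=12/29, sR=60/149; mL=-2634/4321, mR=-12/29; mL+mR=-4422/4321 → advance -1; mR−mL=846/4321 → turn +1·90°
n=2: pose=(-5,-8,S); sL=24/25, sR=120/229; mL=-5748/5725, mR=-24/25; mL+mR=-11244/5725 → advance -1; mR−mL=252/5725 → turn +1·90°
n=3: pose=(-5,-7,E); sL=30/29, sR=6/5; mL=-249/145, mR=-30/29; mL+mR=-399/145 → advance -1; mR−mL=99/145 → turn +1·90°
n=4: pose=(-6,-7,N); sL=120/281, sR=120/169; mL=-43860/47489, mR=-120/281; mL+mR=-64140/47489 → advance -1; mR−mL=23580/47489 → turn +1·90°
n=5: pose=(-6,-8,W); sL=12/29, sR=60/149; mL=-2634/4321, mR=-12/29; mL+mR=-4422/4321 → advance -1; mR−mL=846/4321 → turn +1·90°
n=6: pose=(-5,-8,S); sL=24/25, sR=120/229; mL=-5748/5725, mR=-24/25; mL+mR=-11244/5725 → advance -1; mR−mL=252/5725 → turn +1·90°
n=7: pose=(-5,-7,E); sL=30/29, sR=6/5; mL=-249/145, mR=-30/29; mL+mR=-399/145 → advance -1; mR−mL=99/145 → turn +1·90°

0 120/281 120/169 -43860/47489 -120/281 -6 -7 N
1 12/29 60/149 -2634/4321 -12/29 -6 -8 W
2 24/25 120/229 -5748/5725 -24/25 -5 -8 S
3 30/29 6/5 -249/145 -30/29 -5 -7 E
4 120/281 120/169 -43860/47489 -120/281 -6 -7 N
5 12/29 60/149 -2634/4321 -12/29 -6 -8 W
6 24/25 120/229 -5748/5725 -24/25 -5 -8 S
7 30/29 6/5 -249/145 -30/29 -5 -7 E
final -6 -7 N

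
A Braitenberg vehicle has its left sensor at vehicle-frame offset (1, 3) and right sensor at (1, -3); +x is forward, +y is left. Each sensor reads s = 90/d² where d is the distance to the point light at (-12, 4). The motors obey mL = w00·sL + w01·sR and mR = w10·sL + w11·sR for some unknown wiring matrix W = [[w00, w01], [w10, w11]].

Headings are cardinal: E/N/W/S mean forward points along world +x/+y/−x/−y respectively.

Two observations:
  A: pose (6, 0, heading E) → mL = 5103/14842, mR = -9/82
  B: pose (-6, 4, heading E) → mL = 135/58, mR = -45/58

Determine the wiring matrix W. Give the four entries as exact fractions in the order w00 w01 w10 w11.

1/2 1 0 -1/2

obs A: pose=(6,0,E) → sL=45/181, sR=9/41, mL=5103/14842, mR=-9/82
obs B: pose=(-6,4,E) → sL=45/29, sR=45/29, mL=135/58, mR=-45/58
sensor matrix S = [[45/181, 9/41], [45/29, 45/29]]; det S = 9720/215209
solve [mL_A; mL_B] = S·[w00; w01] and [mR_A; mR_B] = S·[w10; w11]:
  w00 = 1/2, w01 = 1, w10 = 0, w11 = -1/2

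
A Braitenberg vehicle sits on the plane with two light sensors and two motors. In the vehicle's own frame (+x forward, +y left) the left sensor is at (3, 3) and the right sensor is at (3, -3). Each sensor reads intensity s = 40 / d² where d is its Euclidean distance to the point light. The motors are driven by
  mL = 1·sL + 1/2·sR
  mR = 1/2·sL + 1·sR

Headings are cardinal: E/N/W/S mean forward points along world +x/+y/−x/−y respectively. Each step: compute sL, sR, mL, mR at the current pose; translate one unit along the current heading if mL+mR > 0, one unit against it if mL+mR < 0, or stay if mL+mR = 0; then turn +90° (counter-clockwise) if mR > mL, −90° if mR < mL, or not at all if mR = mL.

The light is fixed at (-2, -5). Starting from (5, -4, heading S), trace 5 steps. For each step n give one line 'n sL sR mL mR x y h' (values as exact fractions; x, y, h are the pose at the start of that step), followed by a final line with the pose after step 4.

n=0: pose=(5,-4,S); sL=5/13, sR=2; mL=18/13, mR=57/26; mL+mR=93/26 → advance +1; mR−mL=21/26 → turn +1·90°
n=1: pose=(5,-5,E); sL=40/109, sR=40/109; mL=60/109, mR=60/109; mL+mR=120/109 → advance +1; mR−mL=0 → turn +0·90°
n=2: pose=(6,-5,E); sL=4/13, sR=4/13; mL=6/13, mR=6/13; mL+mR=12/13 → advance +1; mR−mL=0 → turn +0·90°
n=3: pose=(7,-5,E); sL=40/153, sR=40/153; mL=20/51, mR=20/51; mL+mR=40/51 → advance +1; mR−mL=0 → turn +0·90°
n=4: pose=(8,-5,E); sL=20/89, sR=20/89; mL=30/89, mR=30/89; mL+mR=60/89 → advance +1; mR−mL=0 → turn +0·90°

0 5/13 2 18/13 57/26 5 -4 S
1 40/109 40/109 60/109 60/109 5 -5 E
2 4/13 4/13 6/13 6/13 6 -5 E
3 40/153 40/153 20/51 20/51 7 -5 E
4 20/89 20/89 30/89 30/89 8 -5 E
final 9 -5 E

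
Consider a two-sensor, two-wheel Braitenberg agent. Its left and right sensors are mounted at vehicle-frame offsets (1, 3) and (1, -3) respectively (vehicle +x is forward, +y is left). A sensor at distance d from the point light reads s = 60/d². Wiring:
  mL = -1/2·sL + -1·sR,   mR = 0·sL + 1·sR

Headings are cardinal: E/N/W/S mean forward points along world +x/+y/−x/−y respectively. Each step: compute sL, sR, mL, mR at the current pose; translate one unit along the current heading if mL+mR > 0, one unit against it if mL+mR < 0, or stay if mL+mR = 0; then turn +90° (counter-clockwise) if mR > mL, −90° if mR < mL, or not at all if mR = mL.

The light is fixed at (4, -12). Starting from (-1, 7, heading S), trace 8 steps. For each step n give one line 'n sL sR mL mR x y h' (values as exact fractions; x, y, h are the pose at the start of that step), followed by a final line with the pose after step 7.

n=0: pose=(-1,7,S); sL=15/82, sR=15/97; mL=-3915/15908, mR=15/97; mL+mR=-15/164 → advance -1; mR−mL=6375/15908 → turn +1·90°
n=1: pose=(-1,8,E); sL=12/109, sR=12/61; mL=-1674/6649, mR=12/61; mL+mR=-6/109 → advance -1; mR−mL=2982/6649 → turn +1·90°
n=2: pose=(-2,8,N); sL=10/87, sR=2/15; mL=-83/435, mR=2/15; mL+mR=-5/87 → advance -1; mR−mL=47/145 → turn +1·90°
n=3: pose=(-2,7,W); sL=12/61, sR=60/533; mL=-6858/32513, mR=60/533; mL+mR=-6/61 → advance -1; mR−mL=10518/32513 → turn +1·90°
n=4: pose=(-1,7,S); sL=15/82, sR=15/97; mL=-3915/15908, mR=15/97; mL+mR=-15/164 → advance -1; mR−mL=6375/15908 → turn +1·90°
n=5: pose=(-1,8,E); sL=12/109, sR=12/61; mL=-1674/6649, mR=12/61; mL+mR=-6/109 → advance -1; mR−mL=2982/6649 → turn +1·90°
n=6: pose=(-2,8,N); sL=10/87, sR=2/15; mL=-83/435, mR=2/15; mL+mR=-5/87 → advance -1; mR−mL=47/145 → turn +1·90°
n=7: pose=(-2,7,W); sL=12/61, sR=60/533; mL=-6858/32513, mR=60/533; mL+mR=-6/61 → advance -1; mR−mL=10518/32513 → turn +1·90°

0 15/82 15/97 -3915/15908 15/97 -1 7 S
1 12/109 12/61 -1674/6649 12/61 -1 8 E
2 10/87 2/15 -83/435 2/15 -2 8 N
3 12/61 60/533 -6858/32513 60/533 -2 7 W
4 15/82 15/97 -3915/15908 15/97 -1 7 S
5 12/109 12/61 -1674/6649 12/61 -1 8 E
6 10/87 2/15 -83/435 2/15 -2 8 N
7 12/61 60/533 -6858/32513 60/533 -2 7 W
final -1 7 S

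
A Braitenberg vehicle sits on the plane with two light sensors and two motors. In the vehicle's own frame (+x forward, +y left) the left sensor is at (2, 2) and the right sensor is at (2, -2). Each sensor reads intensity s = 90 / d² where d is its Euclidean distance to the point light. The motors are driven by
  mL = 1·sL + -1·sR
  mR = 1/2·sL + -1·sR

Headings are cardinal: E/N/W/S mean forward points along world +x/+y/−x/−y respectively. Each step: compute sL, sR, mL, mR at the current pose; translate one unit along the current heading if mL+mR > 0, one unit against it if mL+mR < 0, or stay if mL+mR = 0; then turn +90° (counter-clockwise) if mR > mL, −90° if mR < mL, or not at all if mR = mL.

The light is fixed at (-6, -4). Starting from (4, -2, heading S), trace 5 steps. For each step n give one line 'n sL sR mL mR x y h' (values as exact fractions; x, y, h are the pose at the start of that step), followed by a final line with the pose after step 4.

0 5/8 45/32 -25/32 -35/32 4 -2 S
1 18/13 90/89 432/1157 -369/1157 4 -1 W
2 45/37 45/73 1620/2701 -45/5402 3 -1 N
3 90/157 18/25 -576/3925 -1701/3925 3 0 E
4 45/52 9/4 -18/13 -189/104 2 0 S
final 2 1 W

n=0: pose=(4,-2,S); sL=5/8, sR=45/32; mL=-25/32, mR=-35/32; mL+mR=-15/8 → advance -1; mR−mL=-5/16 → turn -1·90°
n=1: pose=(4,-1,W); sL=18/13, sR=90/89; mL=432/1157, mR=-369/1157; mL+mR=63/1157 → advance +1; mR−mL=-9/13 → turn -1·90°
n=2: pose=(3,-1,N); sL=45/37, sR=45/73; mL=1620/2701, mR=-45/5402; mL+mR=3195/5402 → advance +1; mR−mL=-45/74 → turn -1·90°
n=3: pose=(3,0,E); sL=90/157, sR=18/25; mL=-576/3925, mR=-1701/3925; mL+mR=-2277/3925 → advance -1; mR−mL=-45/157 → turn -1·90°
n=4: pose=(2,0,S); sL=45/52, sR=9/4; mL=-18/13, mR=-189/104; mL+mR=-333/104 → advance -1; mR−mL=-45/104 → turn -1·90°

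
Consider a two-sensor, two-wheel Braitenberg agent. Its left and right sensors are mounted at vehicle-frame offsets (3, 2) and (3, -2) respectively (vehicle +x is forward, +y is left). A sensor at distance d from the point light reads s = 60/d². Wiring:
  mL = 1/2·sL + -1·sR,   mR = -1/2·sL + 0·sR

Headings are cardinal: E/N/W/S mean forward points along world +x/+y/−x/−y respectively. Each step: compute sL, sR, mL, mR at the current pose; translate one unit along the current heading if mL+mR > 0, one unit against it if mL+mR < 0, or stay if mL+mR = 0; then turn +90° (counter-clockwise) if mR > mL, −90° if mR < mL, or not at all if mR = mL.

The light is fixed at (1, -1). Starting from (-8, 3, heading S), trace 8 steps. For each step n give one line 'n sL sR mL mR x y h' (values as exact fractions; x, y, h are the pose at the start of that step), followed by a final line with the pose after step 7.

n=0: pose=(-8,3,S); sL=6/5, sR=30/61; mL=33/305, mR=-3/5; mL+mR=-30/61 → advance -1; mR−mL=-216/305 → turn -1·90°
n=1: pose=(-8,4,W); sL=20/51, sR=60/193; mL=-1130/9843, mR=-10/51; mL+mR=-60/193 → advance -1; mR−mL=-800/9843 → turn -1·90°
n=2: pose=(-7,4,N); sL=15/41, sR=3/5; mL=-171/410, mR=-15/82; mL+mR=-3/5 → advance -1; mR−mL=48/205 → turn +1·90°
n=3: pose=(-7,3,W); sL=12/25, sR=60/157; mL=-558/3925, mR=-6/25; mL+mR=-60/157 → advance -1; mR−mL=-384/3925 → turn -1·90°
n=4: pose=(-6,3,N); sL=6/13, sR=30/37; mL=-279/481, mR=-3/13; mL+mR=-30/37 → advance -1; mR−mL=168/481 → turn +1·90°
n=5: pose=(-6,2,W); sL=60/101, sR=12/25; mL=-462/2525, mR=-30/101; mL+mR=-12/25 → advance -1; mR−mL=-288/2525 → turn -1·90°
n=6: pose=(-5,2,N); sL=3/5, sR=15/13; mL=-111/130, mR=-3/10; mL+mR=-15/13 → advance -1; mR−mL=36/65 → turn +1·90°
n=7: pose=(-5,1,W); sL=20/27, sR=60/97; mL=-650/2619, mR=-10/27; mL+mR=-60/97 → advance -1; mR−mL=-320/2619 → turn -1·90°

0 6/5 30/61 33/305 -3/5 -8 3 S
1 20/51 60/193 -1130/9843 -10/51 -8 4 W
2 15/41 3/5 -171/410 -15/82 -7 4 N
3 12/25 60/157 -558/3925 -6/25 -7 3 W
4 6/13 30/37 -279/481 -3/13 -6 3 N
5 60/101 12/25 -462/2525 -30/101 -6 2 W
6 3/5 15/13 -111/130 -3/10 -5 2 N
7 20/27 60/97 -650/2619 -10/27 -5 1 W
final -4 1 N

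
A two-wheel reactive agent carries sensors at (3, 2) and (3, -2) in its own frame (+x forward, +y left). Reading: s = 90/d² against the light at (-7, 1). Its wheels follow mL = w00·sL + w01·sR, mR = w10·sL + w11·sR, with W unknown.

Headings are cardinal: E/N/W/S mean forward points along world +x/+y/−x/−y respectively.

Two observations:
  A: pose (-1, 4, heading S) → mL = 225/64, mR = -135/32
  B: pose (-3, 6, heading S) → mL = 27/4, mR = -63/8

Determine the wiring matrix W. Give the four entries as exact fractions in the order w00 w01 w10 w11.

obs A: pose=(-1,4,S) → sL=45/32, sR=45/8, mL=225/64, mR=-135/32
obs B: pose=(-3,6,S) → sL=9/4, sR=45/4, mL=27/4, mR=-63/8
sensor matrix S = [[45/32, 45/8], [9/4, 45/4]]; det S = 405/128
solve [mL_A; mL_B] = S·[w00; w01] and [mR_A; mR_B] = S·[w10; w11]:
  w00 = 1/2, w01 = 1/2, w10 = -1, w11 = -1/2

1/2 1/2 -1 -1/2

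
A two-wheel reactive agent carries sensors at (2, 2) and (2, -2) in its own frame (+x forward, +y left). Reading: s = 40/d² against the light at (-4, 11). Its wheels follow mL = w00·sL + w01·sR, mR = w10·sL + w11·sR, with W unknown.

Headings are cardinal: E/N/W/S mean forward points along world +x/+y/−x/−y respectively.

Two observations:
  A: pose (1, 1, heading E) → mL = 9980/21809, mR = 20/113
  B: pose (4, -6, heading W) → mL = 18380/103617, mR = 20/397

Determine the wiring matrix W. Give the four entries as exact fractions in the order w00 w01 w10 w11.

obs A: pose=(1,1,E) → sL=40/113, sR=40/193, mL=9980/21809, mR=20/113
obs B: pose=(4,-6,W) → sL=40/397, sR=40/261, mL=18380/103617, mR=20/397
sensor matrix S = [[40/113, 40/193], [40/397, 40/261]]; det S = 75404800/2259783153
solve [mL_A; mL_B] = S·[w00; w01] and [mR_A; mR_B] = S·[w10; w11]:
  w00 = 1, w01 = 1/2, w10 = 1/2, w11 = 0

1 1/2 1/2 0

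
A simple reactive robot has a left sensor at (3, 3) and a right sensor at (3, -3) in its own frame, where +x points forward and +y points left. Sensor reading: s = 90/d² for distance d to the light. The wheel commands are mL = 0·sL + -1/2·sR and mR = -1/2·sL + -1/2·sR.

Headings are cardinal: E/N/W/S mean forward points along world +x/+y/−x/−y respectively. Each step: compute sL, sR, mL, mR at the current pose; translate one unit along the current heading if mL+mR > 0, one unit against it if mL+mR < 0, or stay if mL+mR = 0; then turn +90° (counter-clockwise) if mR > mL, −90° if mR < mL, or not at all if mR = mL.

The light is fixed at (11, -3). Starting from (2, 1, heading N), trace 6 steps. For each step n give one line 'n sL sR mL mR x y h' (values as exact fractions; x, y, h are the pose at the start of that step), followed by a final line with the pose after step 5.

n=0: pose=(2,1,N); sL=90/193, sR=18/17; mL=-9/17, mR=-2502/3281; mL+mR=-4239/3281 → advance -1; mR−mL=-45/193 → turn -1·90°
n=1: pose=(2,0,E); sL=5/4, sR=5/2; mL=-5/4, mR=-15/8; mL+mR=-25/8 → advance -1; mR−mL=-5/8 → turn -1·90°
n=2: pose=(1,0,S); sL=90/49, sR=90/169; mL=-45/169, mR=-9810/8281; mL+mR=-12015/8281 → advance -1; mR−mL=-45/49 → turn -1·90°
n=3: pose=(1,1,W); sL=9/17, sR=45/109; mL=-45/218, mR=-873/1853; mL+mR=-2511/3706 → advance -1; mR−mL=-9/34 → turn -1·90°
n=4: pose=(2,1,N); sL=90/193, sR=18/17; mL=-9/17, mR=-2502/3281; mL+mR=-4239/3281 → advance -1; mR−mL=-45/193 → turn -1·90°
n=5: pose=(2,0,E); sL=5/4, sR=5/2; mL=-5/4, mR=-15/8; mL+mR=-25/8 → advance -1; mR−mL=-5/8 → turn -1·90°

0 90/193 18/17 -9/17 -2502/3281 2 1 N
1 5/4 5/2 -5/4 -15/8 2 0 E
2 90/49 90/169 -45/169 -9810/8281 1 0 S
3 9/17 45/109 -45/218 -873/1853 1 1 W
4 90/193 18/17 -9/17 -2502/3281 2 1 N
5 5/4 5/2 -5/4 -15/8 2 0 E
final 1 0 S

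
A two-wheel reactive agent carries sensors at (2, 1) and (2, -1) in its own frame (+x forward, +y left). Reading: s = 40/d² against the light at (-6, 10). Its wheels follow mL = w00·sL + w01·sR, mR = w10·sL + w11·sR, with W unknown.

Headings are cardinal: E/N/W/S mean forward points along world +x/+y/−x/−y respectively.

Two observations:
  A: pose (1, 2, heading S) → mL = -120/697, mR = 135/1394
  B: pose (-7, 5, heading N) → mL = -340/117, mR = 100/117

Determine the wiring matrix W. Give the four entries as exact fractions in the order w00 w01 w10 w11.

1/2 -1 1 -1/2

obs A: pose=(1,2,S) → sL=10/41, sR=5/17, mL=-120/697, mR=135/1394
obs B: pose=(-7,5,N) → sL=40/13, sR=40/9, mL=-340/117, mR=100/117
sensor matrix S = [[10/41, 5/17], [40/13, 40/9]]; det S = 14600/81549
solve [mL_A; mL_B] = S·[w00; w01] and [mR_A; mR_B] = S·[w10; w11]:
  w00 = 1/2, w01 = -1, w10 = 1, w11 = -1/2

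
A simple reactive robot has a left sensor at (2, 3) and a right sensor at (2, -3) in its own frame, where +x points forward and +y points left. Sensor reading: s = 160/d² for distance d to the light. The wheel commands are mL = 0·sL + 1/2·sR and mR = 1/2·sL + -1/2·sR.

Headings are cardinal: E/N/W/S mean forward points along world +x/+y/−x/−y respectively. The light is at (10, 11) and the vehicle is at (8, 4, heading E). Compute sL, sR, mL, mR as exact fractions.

left sensor world pos  = (10, 7); dL² = 16
right sensor world pos = (10, 1); dR² = 100
sL = 160/16 = 10
sR = 160/100 = 8/5
mL = 0·sL + 1/2·sR = 4/5
mR = 1/2·sL + -1/2·sR = 21/5

10 8/5 4/5 21/5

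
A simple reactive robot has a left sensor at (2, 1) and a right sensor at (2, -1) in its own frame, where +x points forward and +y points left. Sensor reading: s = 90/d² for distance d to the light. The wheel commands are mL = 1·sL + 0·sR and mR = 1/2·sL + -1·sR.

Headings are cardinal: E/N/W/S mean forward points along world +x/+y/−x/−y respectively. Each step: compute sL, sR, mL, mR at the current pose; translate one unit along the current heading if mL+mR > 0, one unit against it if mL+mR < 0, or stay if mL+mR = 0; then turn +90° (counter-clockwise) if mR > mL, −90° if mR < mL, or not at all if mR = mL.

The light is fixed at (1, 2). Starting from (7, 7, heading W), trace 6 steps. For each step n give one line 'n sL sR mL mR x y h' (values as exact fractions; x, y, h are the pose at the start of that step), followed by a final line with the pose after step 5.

0 45/16 45/26 45/16 -135/416 7 7 W
1 18/13 18/17 18/13 -81/221 6 7 N
2 45/49 45/37 45/49 -2745/3626 6 8 E
3 18/13 90/41 18/13 -801/533 7 8 S
4 45/26 9/8 45/26 -27/104 7 9 W
5 90/97 10/13 90/97 -385/1261 6 9 N
final 6 10 E

n=0: pose=(7,7,W); sL=45/16, sR=45/26; mL=45/16, mR=-135/416; mL+mR=1035/416 → advance +1; mR−mL=-1305/416 → turn -1·90°
n=1: pose=(6,7,N); sL=18/13, sR=18/17; mL=18/13, mR=-81/221; mL+mR=225/221 → advance +1; mR−mL=-387/221 → turn -1·90°
n=2: pose=(6,8,E); sL=45/49, sR=45/37; mL=45/49, mR=-2745/3626; mL+mR=585/3626 → advance +1; mR−mL=-6075/3626 → turn -1·90°
n=3: pose=(7,8,S); sL=18/13, sR=90/41; mL=18/13, mR=-801/533; mL+mR=-63/533 → advance -1; mR−mL=-1539/533 → turn -1·90°
n=4: pose=(7,9,W); sL=45/26, sR=9/8; mL=45/26, mR=-27/104; mL+mR=153/104 → advance +1; mR−mL=-207/104 → turn -1·90°
n=5: pose=(6,9,N); sL=90/97, sR=10/13; mL=90/97, mR=-385/1261; mL+mR=785/1261 → advance +1; mR−mL=-1555/1261 → turn -1·90°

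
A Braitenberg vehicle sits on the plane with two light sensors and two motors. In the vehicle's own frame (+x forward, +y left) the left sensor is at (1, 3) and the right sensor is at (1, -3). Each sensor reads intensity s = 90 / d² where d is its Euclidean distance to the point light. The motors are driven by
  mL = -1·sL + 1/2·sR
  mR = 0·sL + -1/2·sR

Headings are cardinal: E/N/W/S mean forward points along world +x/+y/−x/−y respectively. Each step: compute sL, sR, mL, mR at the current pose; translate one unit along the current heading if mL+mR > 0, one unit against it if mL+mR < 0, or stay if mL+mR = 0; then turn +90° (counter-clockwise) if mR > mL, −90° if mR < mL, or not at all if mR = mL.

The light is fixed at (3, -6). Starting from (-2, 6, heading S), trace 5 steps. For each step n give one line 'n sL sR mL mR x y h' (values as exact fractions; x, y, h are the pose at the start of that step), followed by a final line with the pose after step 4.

0 18/25 18/37 -441/925 -9/37 -2 6 S
1 45/136 45/58 225/3944 -45/116 -2 7 E
2 10/17 2/5 -33/85 -1/5 -3 7 S
3 45/157 45/73 495/22922 -45/146 -3 8 E
4 18/37 90/269 -3177/9953 -45/269 -4 8 S
final -4 9 E

n=0: pose=(-2,6,S); sL=18/25, sR=18/37; mL=-441/925, mR=-9/37; mL+mR=-18/25 → advance -1; mR−mL=216/925 → turn +1·90°
n=1: pose=(-2,7,E); sL=45/136, sR=45/58; mL=225/3944, mR=-45/116; mL+mR=-45/136 → advance -1; mR−mL=-1755/3944 → turn -1·90°
n=2: pose=(-3,7,S); sL=10/17, sR=2/5; mL=-33/85, mR=-1/5; mL+mR=-10/17 → advance -1; mR−mL=16/85 → turn +1·90°
n=3: pose=(-3,8,E); sL=45/157, sR=45/73; mL=495/22922, mR=-45/146; mL+mR=-45/157 → advance -1; mR−mL=-3780/11461 → turn -1·90°
n=4: pose=(-4,8,S); sL=18/37, sR=90/269; mL=-3177/9953, mR=-45/269; mL+mR=-18/37 → advance -1; mR−mL=1512/9953 → turn +1·90°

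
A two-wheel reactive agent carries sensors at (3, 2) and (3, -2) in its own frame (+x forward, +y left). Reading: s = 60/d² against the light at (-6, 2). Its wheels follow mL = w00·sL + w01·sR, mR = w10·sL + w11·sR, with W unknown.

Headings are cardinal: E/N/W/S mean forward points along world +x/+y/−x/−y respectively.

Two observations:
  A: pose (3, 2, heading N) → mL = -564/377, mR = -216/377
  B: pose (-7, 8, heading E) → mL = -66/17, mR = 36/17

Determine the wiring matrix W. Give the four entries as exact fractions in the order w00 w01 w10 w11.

obs A: pose=(3,2,N) → sL=30/29, sR=6/13, mL=-564/377, mR=-216/377
obs B: pose=(-7,8,E) → sL=15/17, sR=3, mL=-66/17, mR=36/17
sensor matrix S = [[30/29, 6/13], [15/17, 3]]; det S = 17280/6409
solve [mL_A; mL_B] = S·[w00; w01] and [mR_A; mR_B] = S·[w10; w11]:
  w00 = -1, w01 = -1, w10 = -1, w11 = 1

-1 -1 -1 1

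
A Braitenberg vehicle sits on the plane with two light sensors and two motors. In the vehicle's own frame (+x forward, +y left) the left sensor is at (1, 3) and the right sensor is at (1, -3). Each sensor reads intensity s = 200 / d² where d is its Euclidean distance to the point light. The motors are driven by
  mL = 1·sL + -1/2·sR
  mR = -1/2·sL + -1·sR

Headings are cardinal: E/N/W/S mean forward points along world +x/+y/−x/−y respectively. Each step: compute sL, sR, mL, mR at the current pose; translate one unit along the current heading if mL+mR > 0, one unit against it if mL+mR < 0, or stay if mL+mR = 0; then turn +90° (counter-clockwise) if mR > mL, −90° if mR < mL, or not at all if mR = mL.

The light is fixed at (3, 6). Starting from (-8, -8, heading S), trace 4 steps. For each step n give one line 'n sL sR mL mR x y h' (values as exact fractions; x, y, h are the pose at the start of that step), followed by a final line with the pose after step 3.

0 200/289 200/421 55300/121669 -99900/121669 -8 -8 S
1 1/2 50/61 11/122 -261/244 -8 -7 W
2 200/313 200/193 7300/60409 -81900/60409 -7 -7 N
3 100/101 20/37 2690/3737 -3870/3737 -7 -8 E
final -8 -8 S

n=0: pose=(-8,-8,S); sL=200/289, sR=200/421; mL=55300/121669, mR=-99900/121669; mL+mR=-44600/121669 → advance -1; mR−mL=-155200/121669 → turn -1·90°
n=1: pose=(-8,-7,W); sL=1/2, sR=50/61; mL=11/122, mR=-261/244; mL+mR=-239/244 → advance -1; mR−mL=-283/244 → turn -1·90°
n=2: pose=(-7,-7,N); sL=200/313, sR=200/193; mL=7300/60409, mR=-81900/60409; mL+mR=-74600/60409 → advance -1; mR−mL=-89200/60409 → turn -1·90°
n=3: pose=(-7,-8,E); sL=100/101, sR=20/37; mL=2690/3737, mR=-3870/3737; mL+mR=-1180/3737 → advance -1; mR−mL=-6560/3737 → turn -1·90°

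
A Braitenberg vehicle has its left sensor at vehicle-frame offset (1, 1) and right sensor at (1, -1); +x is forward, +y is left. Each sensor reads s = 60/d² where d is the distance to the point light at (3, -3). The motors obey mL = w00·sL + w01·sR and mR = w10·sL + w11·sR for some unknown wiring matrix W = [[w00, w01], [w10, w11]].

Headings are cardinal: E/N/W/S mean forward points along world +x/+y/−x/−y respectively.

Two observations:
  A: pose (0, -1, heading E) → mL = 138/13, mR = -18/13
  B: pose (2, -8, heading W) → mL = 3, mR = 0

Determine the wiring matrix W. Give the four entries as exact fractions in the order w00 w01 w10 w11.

obs A: pose=(0,-1,E) → sL=60/13, sR=12, mL=138/13, mR=-18/13
obs B: pose=(2,-8,W) → sL=3/2, sR=3, mL=3, mR=0
sensor matrix S = [[60/13, 12], [3/2, 3]]; det S = -54/13
solve [mL_A; mL_B] = S·[w00; w01] and [mR_A; mR_B] = S·[w10; w11]:
  w00 = 1, w01 = 1/2, w10 = 1, w11 = -1/2

1 1/2 1 -1/2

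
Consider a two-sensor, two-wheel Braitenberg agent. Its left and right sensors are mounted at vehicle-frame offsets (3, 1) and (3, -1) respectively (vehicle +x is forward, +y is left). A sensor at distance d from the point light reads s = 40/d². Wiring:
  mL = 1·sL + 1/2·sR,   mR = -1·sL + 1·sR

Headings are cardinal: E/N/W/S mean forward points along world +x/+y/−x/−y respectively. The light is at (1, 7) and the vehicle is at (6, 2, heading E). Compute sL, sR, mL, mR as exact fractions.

left sensor world pos  = (9, 3); dL² = 80
right sensor world pos = (9, 1); dR² = 100
sL = 40/80 = 1/2
sR = 40/100 = 2/5
mL = 1·sL + 1/2·sR = 7/10
mR = -1·sL + 1·sR = -1/10

1/2 2/5 7/10 -1/10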